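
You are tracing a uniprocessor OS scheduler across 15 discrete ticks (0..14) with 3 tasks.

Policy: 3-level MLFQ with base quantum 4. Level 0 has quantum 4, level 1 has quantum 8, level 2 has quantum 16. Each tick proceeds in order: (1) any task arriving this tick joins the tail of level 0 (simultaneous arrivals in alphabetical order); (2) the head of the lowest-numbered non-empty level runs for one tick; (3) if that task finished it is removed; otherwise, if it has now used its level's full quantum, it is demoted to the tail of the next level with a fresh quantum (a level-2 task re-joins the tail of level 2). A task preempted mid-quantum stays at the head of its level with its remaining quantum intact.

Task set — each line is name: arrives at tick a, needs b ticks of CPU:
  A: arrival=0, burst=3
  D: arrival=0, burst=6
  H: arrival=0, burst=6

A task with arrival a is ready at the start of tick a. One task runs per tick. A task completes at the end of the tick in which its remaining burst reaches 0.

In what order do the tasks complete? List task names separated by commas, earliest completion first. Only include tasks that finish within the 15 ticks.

completion order = A, D, H

t=0: L0/L1/L2 = ADH/-/- → run A
t=1: L0/L1/L2 = ADH/-/- → run A
t=2: L0/L1/L2 = ADH/-/- → run A
t=3: L0/L1/L2 = DH/-/- → run D
t=4: L0/L1/L2 = DH/-/- → run D
t=5: L0/L1/L2 = DH/-/- → run D
t=6: L0/L1/L2 = DH/-/- → run D
t=7: L0/L1/L2 = H/D/- → run H
t=8: L0/L1/L2 = H/D/- → run H
t=9: L0/L1/L2 = H/D/- → run H
t=10: L0/L1/L2 = H/D/- → run H
t=11: L0/L1/L2 = -/DH/- → run D
t=12: L0/L1/L2 = -/DH/- → run D
t=13: L0/L1/L2 = -/H/- → run H
t=14: L0/L1/L2 = -/H/- → run H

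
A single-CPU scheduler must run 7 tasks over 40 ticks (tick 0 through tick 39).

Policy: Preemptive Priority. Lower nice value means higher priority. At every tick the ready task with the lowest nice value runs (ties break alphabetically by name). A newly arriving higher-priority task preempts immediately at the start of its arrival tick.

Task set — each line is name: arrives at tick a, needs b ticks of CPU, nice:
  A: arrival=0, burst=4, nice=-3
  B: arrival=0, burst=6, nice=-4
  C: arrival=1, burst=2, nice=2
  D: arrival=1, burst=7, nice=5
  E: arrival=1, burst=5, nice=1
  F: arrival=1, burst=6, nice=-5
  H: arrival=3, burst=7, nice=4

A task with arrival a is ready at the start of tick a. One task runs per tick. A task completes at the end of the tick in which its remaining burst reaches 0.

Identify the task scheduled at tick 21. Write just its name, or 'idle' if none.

running at tick 21 = C

t=0: ready={A,B} → run B
t=1: ready={A,B,C,D,E,F} → run F
t=2: ready={A,B,C,D,E,F} → run F
t=3: ready={A,B,C,D,E,F,H} → run F
t=4: ready={A,B,C,D,E,F,H} → run F
t=5: ready={A,B,C,D,E,F,H} → run F
t=6: ready={A,B,C,D,E,F,H} → run F
t=7: ready={A,B,C,D,E,H} → run B
t=8: ready={A,B,C,D,E,H} → run B
t=9: ready={A,B,C,D,E,H} → run B
t=10: ready={A,B,C,D,E,H} → run B
t=11: ready={A,B,C,D,E,H} → run B
t=12: ready={A,C,D,E,H} → run A
t=13: ready={A,C,D,E,H} → run A
t=14: ready={A,C,D,E,H} → run A
t=15: ready={A,C,D,E,H} → run A
t=16: ready={C,D,E,H} → run E
t=17: ready={C,D,E,H} → run E
t=18: ready={C,D,E,H} → run E
t=19: ready={C,D,E,H} → run E
t=20: ready={C,D,E,H} → run E
t=21: ready={C,D,H} → run C
t=22: ready={C,D,H} → run C
t=23: ready={D,H} → run H
t=24: ready={D,H} → run H
t=25: ready={D,H} → run H
t=26: ready={D,H} → run H
t=27: ready={D,H} → run H
t=28: ready={D,H} → run H
t=29: ready={D,H} → run H
t=30: ready={D} → run D
t=31: ready={D} → run D
t=32: ready={D} → run D
t=33: ready={D} → run D
t=34: ready={D} → run D
t=35: ready={D} → run D
t=36: ready={D} → run D
t=37: (idle)
t=38: (idle)
t=39: (idle)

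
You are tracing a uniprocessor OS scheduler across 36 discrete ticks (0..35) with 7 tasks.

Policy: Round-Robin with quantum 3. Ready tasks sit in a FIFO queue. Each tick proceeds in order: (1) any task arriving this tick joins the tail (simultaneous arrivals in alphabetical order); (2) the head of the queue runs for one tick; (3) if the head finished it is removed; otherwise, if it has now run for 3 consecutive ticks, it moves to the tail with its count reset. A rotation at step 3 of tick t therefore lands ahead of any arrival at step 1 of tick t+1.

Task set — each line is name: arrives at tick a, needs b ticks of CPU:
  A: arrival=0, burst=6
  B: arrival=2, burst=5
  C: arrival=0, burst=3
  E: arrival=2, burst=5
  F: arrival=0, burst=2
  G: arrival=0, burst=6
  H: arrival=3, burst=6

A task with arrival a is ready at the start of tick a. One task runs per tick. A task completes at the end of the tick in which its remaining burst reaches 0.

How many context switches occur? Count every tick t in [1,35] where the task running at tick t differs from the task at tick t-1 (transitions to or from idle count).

context switches = 12

t=0: queue=[A,C,F,G] q_used=0 → run A
t=1: queue=[A,C,F,G] q_used=1 → run A
t=2: queue=[A,C,F,G,B,E] q_used=2 → run A
t=3: queue=[C,F,G,B,E,A,H] q_used=0 → run C
t=4: queue=[C,F,G,B,E,A,H] q_used=1 → run C
t=5: queue=[C,F,G,B,E,A,H] q_used=2 → run C
t=6: queue=[F,G,B,E,A,H] q_used=0 → run F
t=7: queue=[F,G,B,E,A,H] q_used=1 → run F
t=8: queue=[G,B,E,A,H] q_used=0 → run G
t=9: queue=[G,B,E,A,H] q_used=1 → run G
t=10: queue=[G,B,E,A,H] q_used=2 → run G
t=11: queue=[B,E,A,H,G] q_used=0 → run B
t=12: queue=[B,E,A,H,G] q_used=1 → run B
t=13: queue=[B,E,A,H,G] q_used=2 → run B
t=14: queue=[E,A,H,G,B] q_used=0 → run E
t=15: queue=[E,A,H,G,B] q_used=1 → run E
t=16: queue=[E,A,H,G,B] q_used=2 → run E
t=17: queue=[A,H,G,B,E] q_used=0 → run A
t=18: queue=[A,H,G,B,E] q_used=1 → run A
t=19: queue=[A,H,G,B,E] q_used=2 → run A
t=20: queue=[H,G,B,E] q_used=0 → run H
t=21: queue=[H,G,B,E] q_used=1 → run H
t=22: queue=[H,G,B,E] q_used=2 → run H
t=23: queue=[G,B,E,H] q_used=0 → run G
t=24: queue=[G,B,E,H] q_used=1 → run G
t=25: queue=[G,B,E,H] q_used=2 → run G
t=26: queue=[B,E,H] q_used=0 → run B
t=27: queue=[B,E,H] q_used=1 → run B
t=28: queue=[E,H] q_used=0 → run E
t=29: queue=[E,H] q_used=1 → run E
t=30: queue=[H] q_used=0 → run H
t=31: queue=[H] q_used=1 → run H
t=32: queue=[H] q_used=2 → run H
t=33: (idle)
t=34: (idle)
t=35: (idle)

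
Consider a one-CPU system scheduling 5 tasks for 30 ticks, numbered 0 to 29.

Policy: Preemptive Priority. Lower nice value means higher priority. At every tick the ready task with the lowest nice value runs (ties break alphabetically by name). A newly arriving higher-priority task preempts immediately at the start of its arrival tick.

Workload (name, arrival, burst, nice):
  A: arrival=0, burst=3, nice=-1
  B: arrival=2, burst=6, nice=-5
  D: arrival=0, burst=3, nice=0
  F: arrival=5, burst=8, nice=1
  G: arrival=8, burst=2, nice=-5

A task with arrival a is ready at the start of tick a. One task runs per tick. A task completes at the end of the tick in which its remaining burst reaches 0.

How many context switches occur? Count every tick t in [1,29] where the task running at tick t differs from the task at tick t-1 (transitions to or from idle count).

context switches = 6

t=0: ready={A,D} → run A
t=1: ready={A,D} → run A
t=2: ready={A,B,D} → run B
t=3: ready={A,B,D} → run B
t=4: ready={A,B,D} → run B
t=5: ready={A,B,D,F} → run B
t=6: ready={A,B,D,F} → run B
t=7: ready={A,B,D,F} → run B
t=8: ready={A,D,F,G} → run G
t=9: ready={A,D,F,G} → run G
t=10: ready={A,D,F} → run A
t=11: ready={D,F} → run D
t=12: ready={D,F} → run D
t=13: ready={D,F} → run D
t=14: ready={F} → run F
t=15: ready={F} → run F
t=16: ready={F} → run F
t=17: ready={F} → run F
t=18: ready={F} → run F
t=19: ready={F} → run F
t=20: ready={F} → run F
t=21: ready={F} → run F
t=22: (idle)
t=23: (idle)
t=24: (idle)
t=25: (idle)
t=26: (idle)
t=27: (idle)
t=28: (idle)
t=29: (idle)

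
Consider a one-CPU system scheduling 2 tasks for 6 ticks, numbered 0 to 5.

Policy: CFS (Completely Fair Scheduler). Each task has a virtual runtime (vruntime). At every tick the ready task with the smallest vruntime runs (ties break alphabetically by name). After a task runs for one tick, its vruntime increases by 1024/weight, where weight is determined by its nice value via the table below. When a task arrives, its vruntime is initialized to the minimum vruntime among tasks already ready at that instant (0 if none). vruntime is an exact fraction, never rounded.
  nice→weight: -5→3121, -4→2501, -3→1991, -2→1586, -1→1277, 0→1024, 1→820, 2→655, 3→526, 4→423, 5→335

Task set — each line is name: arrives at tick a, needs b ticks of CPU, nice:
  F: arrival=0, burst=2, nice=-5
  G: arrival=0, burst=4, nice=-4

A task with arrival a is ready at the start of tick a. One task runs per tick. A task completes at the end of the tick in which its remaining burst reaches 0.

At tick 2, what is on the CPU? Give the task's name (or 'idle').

t=0: vr[F=0 G=0] → run F
t=1: vr[F=1024/3121 G=0] → run G
t=2: vr[F=1024/3121 G=1024/2501] → run F
t=3: vr[G=1024/2501] → run G
t=4: vr[G=2048/2501] → run G
t=5: vr[G=3072/2501] → run G

running at tick 2 = F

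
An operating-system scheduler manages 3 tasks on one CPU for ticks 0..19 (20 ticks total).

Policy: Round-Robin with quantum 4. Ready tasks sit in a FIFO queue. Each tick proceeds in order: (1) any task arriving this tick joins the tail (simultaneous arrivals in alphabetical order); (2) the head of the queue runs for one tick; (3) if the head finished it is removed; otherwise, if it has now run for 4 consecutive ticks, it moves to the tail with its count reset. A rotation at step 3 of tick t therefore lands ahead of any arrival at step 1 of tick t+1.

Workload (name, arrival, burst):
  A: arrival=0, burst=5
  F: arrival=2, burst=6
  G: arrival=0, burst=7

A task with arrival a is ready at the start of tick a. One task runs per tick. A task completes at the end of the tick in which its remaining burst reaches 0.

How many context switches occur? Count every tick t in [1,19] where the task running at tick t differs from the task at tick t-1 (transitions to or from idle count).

t=0: queue=[A,G] q_used=0 → run A
t=1: queue=[A,G] q_used=1 → run A
t=2: queue=[A,G,F] q_used=2 → run A
t=3: queue=[A,G,F] q_used=3 → run A
t=4: queue=[G,F,A] q_used=0 → run G
t=5: queue=[G,F,A] q_used=1 → run G
t=6: queue=[G,F,A] q_used=2 → run G
t=7: queue=[G,F,A] q_used=3 → run G
t=8: queue=[F,A,G] q_used=0 → run F
t=9: queue=[F,A,G] q_used=1 → run F
t=10: queue=[F,A,G] q_used=2 → run F
t=11: queue=[F,A,G] q_used=3 → run F
t=12: queue=[A,G,F] q_used=0 → run A
t=13: queue=[G,F] q_used=0 → run G
t=14: queue=[G,F] q_used=1 → run G
t=15: queue=[G,F] q_used=2 → run G
t=16: queue=[F] q_used=0 → run F
t=17: queue=[F] q_used=1 → run F
t=18: (idle)
t=19: (idle)

context switches = 6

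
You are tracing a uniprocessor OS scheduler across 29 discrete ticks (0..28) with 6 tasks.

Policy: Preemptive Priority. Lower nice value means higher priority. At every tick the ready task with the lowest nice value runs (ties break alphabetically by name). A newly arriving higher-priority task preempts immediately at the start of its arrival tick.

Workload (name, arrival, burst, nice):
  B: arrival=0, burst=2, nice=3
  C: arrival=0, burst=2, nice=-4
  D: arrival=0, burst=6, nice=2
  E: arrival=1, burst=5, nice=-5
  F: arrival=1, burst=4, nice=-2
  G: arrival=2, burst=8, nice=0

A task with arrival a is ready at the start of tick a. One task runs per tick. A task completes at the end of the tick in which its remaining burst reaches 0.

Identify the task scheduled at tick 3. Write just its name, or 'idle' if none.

t=0: ready={B,C,D} → run C
t=1: ready={B,C,D,E,F} → run E
t=2: ready={B,C,D,E,F,G} → run E
t=3: ready={B,C,D,E,F,G} → run E
t=4: ready={B,C,D,E,F,G} → run E
t=5: ready={B,C,D,E,F,G} → run E
t=6: ready={B,C,D,F,G} → run C
t=7: ready={B,D,F,G} → run F
t=8: ready={B,D,F,G} → run F
t=9: ready={B,D,F,G} → run F
t=10: ready={B,D,F,G} → run F
t=11: ready={B,D,G} → run G
t=12: ready={B,D,G} → run G
t=13: ready={B,D,G} → run G
t=14: ready={B,D,G} → run G
t=15: ready={B,D,G} → run G
t=16: ready={B,D,G} → run G
t=17: ready={B,D,G} → run G
t=18: ready={B,D,G} → run G
t=19: ready={B,D} → run D
t=20: ready={B,D} → run D
t=21: ready={B,D} → run D
t=22: ready={B,D} → run D
t=23: ready={B,D} → run D
t=24: ready={B,D} → run D
t=25: ready={B} → run B
t=26: ready={B} → run B
t=27: (idle)
t=28: (idle)

running at tick 3 = E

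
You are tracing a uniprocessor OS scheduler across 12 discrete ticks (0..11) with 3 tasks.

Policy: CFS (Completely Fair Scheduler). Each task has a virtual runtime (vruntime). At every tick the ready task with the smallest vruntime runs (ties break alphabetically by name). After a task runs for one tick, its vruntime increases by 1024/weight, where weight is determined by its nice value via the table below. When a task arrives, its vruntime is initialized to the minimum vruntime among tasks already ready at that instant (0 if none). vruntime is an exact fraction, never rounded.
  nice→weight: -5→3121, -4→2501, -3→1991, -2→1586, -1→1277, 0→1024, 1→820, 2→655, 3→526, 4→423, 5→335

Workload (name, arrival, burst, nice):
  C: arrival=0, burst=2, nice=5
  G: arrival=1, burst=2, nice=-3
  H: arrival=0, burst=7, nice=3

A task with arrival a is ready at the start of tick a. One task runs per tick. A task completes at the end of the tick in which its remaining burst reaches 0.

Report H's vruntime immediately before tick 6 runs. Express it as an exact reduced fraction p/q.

t=0: vr[C=0 H=0] → run C
t=1: vr[C=1024/335 G=0 H=0] → run G
t=2: vr[C=1024/335 G=1024/1991 H=0] → run H
t=3: vr[C=1024/335 G=1024/1991 H=512/263] → run G
t=4: vr[C=1024/335 H=512/263] → run H
t=5: vr[C=1024/335 H=1024/263] → run C
t=6: vr[H=1024/263] → run H
t=7: vr[H=1536/263] → run H
t=8: vr[H=2048/263] → run H
t=9: vr[H=2560/263] → run H
t=10: vr[H=3072/263] → run H
t=11: (idle)

vruntime(H, start of tick 6) = 1024/263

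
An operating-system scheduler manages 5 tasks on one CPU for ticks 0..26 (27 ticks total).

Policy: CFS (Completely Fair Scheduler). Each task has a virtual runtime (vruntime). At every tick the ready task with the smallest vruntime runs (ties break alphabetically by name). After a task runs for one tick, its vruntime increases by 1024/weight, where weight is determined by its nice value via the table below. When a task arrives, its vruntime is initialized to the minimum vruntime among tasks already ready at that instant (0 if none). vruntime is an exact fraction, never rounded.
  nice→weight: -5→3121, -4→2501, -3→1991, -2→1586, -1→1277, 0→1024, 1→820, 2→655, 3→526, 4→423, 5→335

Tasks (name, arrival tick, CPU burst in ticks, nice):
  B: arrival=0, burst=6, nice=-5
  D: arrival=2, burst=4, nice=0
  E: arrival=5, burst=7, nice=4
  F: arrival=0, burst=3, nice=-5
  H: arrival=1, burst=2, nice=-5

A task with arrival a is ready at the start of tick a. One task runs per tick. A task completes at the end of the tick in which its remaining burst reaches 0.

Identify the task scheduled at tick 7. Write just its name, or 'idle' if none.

t=0: vr[B=0 F=0] → run B
t=1: vr[B=1024/3121 F=0 H=0] → run F
t=2: vr[B=1024/3121 D=0 F=1024/3121 H=0] → run D
t=3: vr[B=1024/3121 D=1 F=1024/3121 H=0] → run H
t=4: vr[B=1024/3121 D=1 F=1024/3121 H=1024/3121] → run B
t=5: vr[B=2048/3121 D=1 E=1024/3121 F=1024/3121 H=1024/3121] → run E
t=6: vr[B=2048/3121 D=1 E=3629056/1320183 F=1024/3121 H=1024/3121] → run F
t=7: vr[B=2048/3121 D=1 E=3629056/1320183 F=2048/3121 H=1024/3121] → run H
t=8: vr[B=2048/3121 D=1 E=3629056/1320183 F=2048/3121] → run B
t=9: vr[B=3072/3121 D=1 E=3629056/1320183 F=2048/3121] → run F
t=10: vr[B=3072/3121 D=1 E=3629056/1320183] → run B
t=11: vr[B=4096/3121 D=1 E=3629056/1320183] → run D
t=12: vr[B=4096/3121 D=2 E=3629056/1320183] → run B
t=13: vr[B=5120/3121 D=2 E=3629056/1320183] → run B
t=14: vr[D=2 E=3629056/1320183] → run D
t=15: vr[D=3 E=3629056/1320183] → run E
t=16: vr[D=3 E=6824960/1320183] → run D
t=17: vr[E=6824960/1320183] → run E
t=18: vr[E=3340288/440061] → run E
t=19: vr[E=13216768/1320183] → run E
t=20: vr[E=16412672/1320183] → run E
t=21: vr[E=6536192/440061] → run E
t=22: (idle)
t=23: (idle)
t=24: (idle)
t=25: (idle)
t=26: (idle)

running at tick 7 = H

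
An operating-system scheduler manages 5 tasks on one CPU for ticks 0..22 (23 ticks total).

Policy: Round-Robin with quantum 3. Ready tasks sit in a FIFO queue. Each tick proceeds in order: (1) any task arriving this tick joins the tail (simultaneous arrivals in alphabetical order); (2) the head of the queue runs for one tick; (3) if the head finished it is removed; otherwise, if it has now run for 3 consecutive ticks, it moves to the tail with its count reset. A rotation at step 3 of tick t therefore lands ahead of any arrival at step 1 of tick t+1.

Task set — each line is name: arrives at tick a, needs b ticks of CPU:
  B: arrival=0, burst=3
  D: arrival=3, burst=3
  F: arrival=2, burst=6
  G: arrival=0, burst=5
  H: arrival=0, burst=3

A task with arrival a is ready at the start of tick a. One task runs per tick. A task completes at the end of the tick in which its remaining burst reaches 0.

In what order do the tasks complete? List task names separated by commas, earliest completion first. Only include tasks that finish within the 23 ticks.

completion order = B, H, D, G, F

t=0: queue=[B,G,H] q_used=0 → run B
t=1: queue=[B,G,H] q_used=1 → run B
t=2: queue=[B,G,H,F] q_used=2 → run B
t=3: queue=[G,H,F,D] q_used=0 → run G
t=4: queue=[G,H,F,D] q_used=1 → run G
t=5: queue=[G,H,F,D] q_used=2 → run G
t=6: queue=[H,F,D,G] q_used=0 → run H
t=7: queue=[H,F,D,G] q_used=1 → run H
t=8: queue=[H,F,D,G] q_used=2 → run H
t=9: queue=[F,D,G] q_used=0 → run F
t=10: queue=[F,D,G] q_used=1 → run F
t=11: queue=[F,D,G] q_used=2 → run F
t=12: queue=[D,G,F] q_used=0 → run D
t=13: queue=[D,G,F] q_used=1 → run D
t=14: queue=[D,G,F] q_used=2 → run D
t=15: queue=[G,F] q_used=0 → run G
t=16: queue=[G,F] q_used=1 → run G
t=17: queue=[F] q_used=0 → run F
t=18: queue=[F] q_used=1 → run F
t=19: queue=[F] q_used=2 → run F
t=20: (idle)
t=21: (idle)
t=22: (idle)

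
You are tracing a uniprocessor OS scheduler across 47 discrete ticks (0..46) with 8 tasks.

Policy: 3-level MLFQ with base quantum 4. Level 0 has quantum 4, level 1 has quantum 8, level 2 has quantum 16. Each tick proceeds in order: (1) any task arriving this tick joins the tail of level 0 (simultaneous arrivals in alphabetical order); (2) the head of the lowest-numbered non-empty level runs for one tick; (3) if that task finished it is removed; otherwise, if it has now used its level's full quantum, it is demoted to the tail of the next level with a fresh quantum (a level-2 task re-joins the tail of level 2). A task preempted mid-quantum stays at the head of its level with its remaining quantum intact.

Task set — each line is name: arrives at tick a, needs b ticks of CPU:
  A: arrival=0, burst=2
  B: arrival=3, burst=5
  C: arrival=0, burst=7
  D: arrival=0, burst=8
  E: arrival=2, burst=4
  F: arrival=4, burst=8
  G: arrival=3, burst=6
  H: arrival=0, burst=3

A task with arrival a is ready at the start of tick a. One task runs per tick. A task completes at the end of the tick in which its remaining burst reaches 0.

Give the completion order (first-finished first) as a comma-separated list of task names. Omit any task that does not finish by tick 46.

completion order = A, H, E, C, D, B, G, F

t=0: L0/L1/L2 = ACDH/-/- → run A
t=1: L0/L1/L2 = ACDH/-/- → run A
t=2: L0/L1/L2 = CDHE/-/- → run C
t=3: L0/L1/L2 = CDHEBG/-/- → run C
t=4: L0/L1/L2 = CDHEBGF/-/- → run C
t=5: L0/L1/L2 = CDHEBGF/-/- → run C
t=6: L0/L1/L2 = DHEBGF/C/- → run D
t=7: L0/L1/L2 = DHEBGF/C/- → run D
t=8: L0/L1/L2 = DHEBGF/C/- → run D
t=9: L0/L1/L2 = DHEBGF/C/- → run D
t=10: L0/L1/L2 = HEBGF/CD/- → run H
t=11: L0/L1/L2 = HEBGF/CD/- → run H
t=12: L0/L1/L2 = HEBGF/CD/- → run H
t=13: L0/L1/L2 = EBGF/CD/- → run E
t=14: L0/L1/L2 = EBGF/CD/- → run E
t=15: L0/L1/L2 = EBGF/CD/- → run E
t=16: L0/L1/L2 = EBGF/CD/- → run E
t=17: L0/L1/L2 = BGF/CD/- → run B
t=18: L0/L1/L2 = BGF/CD/- → run B
t=19: L0/L1/L2 = BGF/CD/- → run B
t=20: L0/L1/L2 = BGF/CD/- → run B
t=21: L0/L1/L2 = GF/CDB/- → run G
t=22: L0/L1/L2 = GF/CDB/- → run G
t=23: L0/L1/L2 = GF/CDB/- → run G
t=24: L0/L1/L2 = GF/CDB/- → run G
t=25: L0/L1/L2 = F/CDBG/- → run F
t=26: L0/L1/L2 = F/CDBG/- → run F
t=27: L0/L1/L2 = F/CDBG/- → run F
t=28: L0/L1/L2 = F/CDBG/- → run F
t=29: L0/L1/L2 = -/CDBGF/- → run C
t=30: L0/L1/L2 = -/CDBGF/- → run C
t=31: L0/L1/L2 = -/CDBGF/- → run C
t=32: L0/L1/L2 = -/DBGF/- → run D
t=33: L0/L1/L2 = -/DBGF/- → run D
t=34: L0/L1/L2 = -/DBGF/- → run D
t=35: L0/L1/L2 = -/DBGF/- → run D
t=36: L0/L1/L2 = -/BGF/- → run B
t=37: L0/L1/L2 = -/GF/- → run G
t=38: L0/L1/L2 = -/GF/- → run G
t=39: L0/L1/L2 = -/F/- → run F
t=40: L0/L1/L2 = -/F/- → run F
t=41: L0/L1/L2 = -/F/- → run F
t=42: L0/L1/L2 = -/F/- → run F
t=43: (idle)
t=44: (idle)
t=45: (idle)
t=46: (idle)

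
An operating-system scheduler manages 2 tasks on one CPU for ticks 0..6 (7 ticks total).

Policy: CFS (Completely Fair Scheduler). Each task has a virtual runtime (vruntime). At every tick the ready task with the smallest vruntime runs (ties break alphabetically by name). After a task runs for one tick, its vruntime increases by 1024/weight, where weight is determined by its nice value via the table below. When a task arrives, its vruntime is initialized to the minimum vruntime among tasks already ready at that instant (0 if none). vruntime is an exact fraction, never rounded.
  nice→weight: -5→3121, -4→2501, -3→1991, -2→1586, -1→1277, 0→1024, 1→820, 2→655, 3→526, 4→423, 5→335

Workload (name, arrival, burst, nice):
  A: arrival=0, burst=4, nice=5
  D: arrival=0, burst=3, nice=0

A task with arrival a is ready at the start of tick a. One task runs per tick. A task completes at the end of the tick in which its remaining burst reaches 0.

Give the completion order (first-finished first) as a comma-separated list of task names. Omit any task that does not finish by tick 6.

t=0: vr[A=0 D=0] → run A
t=1: vr[A=1024/335 D=0] → run D
t=2: vr[A=1024/335 D=1] → run D
t=3: vr[A=1024/335 D=2] → run D
t=4: vr[A=1024/335] → run A
t=5: vr[A=2048/335] → run A
t=6: vr[A=3072/335] → run A

completion order = D, A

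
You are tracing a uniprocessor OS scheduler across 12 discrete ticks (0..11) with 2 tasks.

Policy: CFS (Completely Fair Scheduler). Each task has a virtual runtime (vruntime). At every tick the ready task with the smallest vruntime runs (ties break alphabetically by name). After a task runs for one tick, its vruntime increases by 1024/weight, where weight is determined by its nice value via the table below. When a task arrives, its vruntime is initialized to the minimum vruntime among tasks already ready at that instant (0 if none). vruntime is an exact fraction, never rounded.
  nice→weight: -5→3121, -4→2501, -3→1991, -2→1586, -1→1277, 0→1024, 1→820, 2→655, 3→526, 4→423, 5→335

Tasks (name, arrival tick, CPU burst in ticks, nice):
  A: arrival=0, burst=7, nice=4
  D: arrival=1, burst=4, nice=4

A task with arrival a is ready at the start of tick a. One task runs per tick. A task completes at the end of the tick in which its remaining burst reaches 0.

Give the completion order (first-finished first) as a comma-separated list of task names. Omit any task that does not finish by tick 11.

completion order = D, A

t=0: vr[A=0] → run A
t=1: vr[A=1024/423 D=1024/423] → run A
t=2: vr[A=2048/423 D=1024/423] → run D
t=3: vr[A=2048/423 D=2048/423] → run A
t=4: vr[A=1024/141 D=2048/423] → run D
t=5: vr[A=1024/141 D=1024/141] → run A
t=6: vr[A=4096/423 D=1024/141] → run D
t=7: vr[A=4096/423 D=4096/423] → run A
t=8: vr[A=5120/423 D=4096/423] → run D
t=9: vr[A=5120/423] → run A
t=10: vr[A=2048/141] → run A
t=11: (idle)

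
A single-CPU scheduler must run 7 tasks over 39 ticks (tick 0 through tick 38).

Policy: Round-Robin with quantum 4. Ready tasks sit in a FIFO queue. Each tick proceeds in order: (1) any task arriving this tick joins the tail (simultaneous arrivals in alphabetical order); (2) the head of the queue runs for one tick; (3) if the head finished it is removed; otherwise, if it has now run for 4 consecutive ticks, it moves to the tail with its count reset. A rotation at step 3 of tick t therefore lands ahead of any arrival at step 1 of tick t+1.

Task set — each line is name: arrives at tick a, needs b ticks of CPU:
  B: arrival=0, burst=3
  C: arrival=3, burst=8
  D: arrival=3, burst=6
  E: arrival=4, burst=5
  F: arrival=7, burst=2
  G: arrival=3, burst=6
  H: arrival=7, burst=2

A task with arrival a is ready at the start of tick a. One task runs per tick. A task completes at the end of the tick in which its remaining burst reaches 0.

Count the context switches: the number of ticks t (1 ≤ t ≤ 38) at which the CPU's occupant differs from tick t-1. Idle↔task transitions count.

t=0: queue=[B] q_used=0 → run B
t=1: queue=[B] q_used=1 → run B
t=2: queue=[B] q_used=2 → run B
t=3: queue=[C,D,G] q_used=0 → run C
t=4: queue=[C,D,G,E] q_used=1 → run C
t=5: queue=[C,D,G,E] q_used=2 → run C
t=6: queue=[C,D,G,E] q_used=3 → run C
t=7: queue=[D,G,E,C,F,H] q_used=0 → run D
t=8: queue=[D,G,E,C,F,H] q_used=1 → run D
t=9: queue=[D,G,E,C,F,H] q_used=2 → run D
t=10: queue=[D,G,E,C,F,H] q_used=3 → run D
t=11: queue=[G,E,C,F,H,D] q_used=0 → run G
t=12: queue=[G,E,C,F,H,D] q_used=1 → run G
t=13: queue=[G,E,C,F,H,D] q_used=2 → run G
t=14: queue=[G,E,C,F,H,D] q_used=3 → run G
t=15: queue=[E,C,F,H,D,G] q_used=0 → run E
t=16: queue=[E,C,F,H,D,G] q_used=1 → run E
t=17: queue=[E,C,F,H,D,G] q_used=2 → run E
t=18: queue=[E,C,F,H,D,G] q_used=3 → run E
t=19: queue=[C,F,H,D,G,E] q_used=0 → run C
t=20: queue=[C,F,H,D,G,E] q_used=1 → run C
t=21: queue=[C,F,H,D,G,E] q_used=2 → run C
t=22: queue=[C,F,H,D,G,E] q_used=3 → run C
t=23: queue=[F,H,D,G,E] q_used=0 → run F
t=24: queue=[F,H,D,G,E] q_used=1 → run F
t=25: queue=[H,D,G,E] q_used=0 → run H
t=26: queue=[H,D,G,E] q_used=1 → run H
t=27: queue=[D,G,E] q_used=0 → run D
t=28: queue=[D,G,E] q_used=1 → run D
t=29: queue=[G,E] q_used=0 → run G
t=30: queue=[G,E] q_used=1 → run G
t=31: queue=[E] q_used=0 → run E
t=32: (idle)
t=33: (idle)
t=34: (idle)
t=35: (idle)
t=36: (idle)
t=37: (idle)
t=38: (idle)

context switches = 11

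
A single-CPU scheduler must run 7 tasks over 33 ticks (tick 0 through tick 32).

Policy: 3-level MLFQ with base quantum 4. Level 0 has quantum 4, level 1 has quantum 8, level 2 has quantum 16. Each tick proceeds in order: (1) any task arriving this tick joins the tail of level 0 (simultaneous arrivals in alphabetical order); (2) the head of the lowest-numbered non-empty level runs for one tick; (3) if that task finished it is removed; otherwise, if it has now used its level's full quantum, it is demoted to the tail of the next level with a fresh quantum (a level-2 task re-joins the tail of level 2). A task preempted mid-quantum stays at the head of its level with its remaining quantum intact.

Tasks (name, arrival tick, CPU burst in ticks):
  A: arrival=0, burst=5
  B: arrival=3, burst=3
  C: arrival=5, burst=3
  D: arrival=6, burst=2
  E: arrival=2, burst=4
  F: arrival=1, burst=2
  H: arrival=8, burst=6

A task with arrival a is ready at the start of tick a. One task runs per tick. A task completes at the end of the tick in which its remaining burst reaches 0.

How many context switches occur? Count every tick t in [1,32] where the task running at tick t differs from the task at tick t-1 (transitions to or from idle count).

t=0: L0/L1/L2 = A/-/- → run A
t=1: L0/L1/L2 = AF/-/- → run A
t=2: L0/L1/L2 = AFE/-/- → run A
t=3: L0/L1/L2 = AFEB/-/- → run A
t=4: L0/L1/L2 = FEB/A/- → run F
t=5: L0/L1/L2 = FEBC/A/- → run F
t=6: L0/L1/L2 = EBCD/A/- → run E
t=7: L0/L1/L2 = EBCD/A/- → run E
t=8: L0/L1/L2 = EBCDH/A/- → run E
t=9: L0/L1/L2 = EBCDH/A/- → run E
t=10: L0/L1/L2 = BCDH/A/- → run B
t=11: L0/L1/L2 = BCDH/A/- → run B
t=12: L0/L1/L2 = BCDH/A/- → run B
t=13: L0/L1/L2 = CDH/A/- → run C
t=14: L0/L1/L2 = CDH/A/- → run C
t=15: L0/L1/L2 = CDH/A/- → run C
t=16: L0/L1/L2 = DH/A/- → run D
t=17: L0/L1/L2 = DH/A/- → run D
t=18: L0/L1/L2 = H/A/- → run H
t=19: L0/L1/L2 = H/A/- → run H
t=20: L0/L1/L2 = H/A/- → run H
t=21: L0/L1/L2 = H/A/- → run H
t=22: L0/L1/L2 = -/AH/- → run A
t=23: L0/L1/L2 = -/H/- → run H
t=24: L0/L1/L2 = -/H/- → run H
t=25: (idle)
t=26: (idle)
t=27: (idle)
t=28: (idle)
t=29: (idle)
t=30: (idle)
t=31: (idle)
t=32: (idle)

context switches = 9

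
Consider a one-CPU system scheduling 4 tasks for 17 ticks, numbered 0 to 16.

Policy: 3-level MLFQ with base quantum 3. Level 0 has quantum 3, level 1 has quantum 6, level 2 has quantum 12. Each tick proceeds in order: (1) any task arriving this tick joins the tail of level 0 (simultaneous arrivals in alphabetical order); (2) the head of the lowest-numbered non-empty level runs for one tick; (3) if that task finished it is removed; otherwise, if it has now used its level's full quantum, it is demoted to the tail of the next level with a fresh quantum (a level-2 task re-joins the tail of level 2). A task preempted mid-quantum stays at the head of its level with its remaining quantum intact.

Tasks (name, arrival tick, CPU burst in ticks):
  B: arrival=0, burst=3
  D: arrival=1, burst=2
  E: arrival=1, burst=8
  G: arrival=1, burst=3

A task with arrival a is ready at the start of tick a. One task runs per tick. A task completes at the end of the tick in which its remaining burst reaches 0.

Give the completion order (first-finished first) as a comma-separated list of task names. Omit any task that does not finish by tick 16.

t=0: L0/L1/L2 = B/-/- → run B
t=1: L0/L1/L2 = BDEG/-/- → run B
t=2: L0/L1/L2 = BDEG/-/- → run B
t=3: L0/L1/L2 = DEG/-/- → run D
t=4: L0/L1/L2 = DEG/-/- → run D
t=5: L0/L1/L2 = EG/-/- → run E
t=6: L0/L1/L2 = EG/-/- → run E
t=7: L0/L1/L2 = EG/-/- → run E
t=8: L0/L1/L2 = G/E/- → run G
t=9: L0/L1/L2 = G/E/- → run G
t=10: L0/L1/L2 = G/E/- → run G
t=11: L0/L1/L2 = -/E/- → run E
t=12: L0/L1/L2 = -/E/- → run E
t=13: L0/L1/L2 = -/E/- → run E
t=14: L0/L1/L2 = -/E/- → run E
t=15: L0/L1/L2 = -/E/- → run E
t=16: (idle)

completion order = B, D, G, E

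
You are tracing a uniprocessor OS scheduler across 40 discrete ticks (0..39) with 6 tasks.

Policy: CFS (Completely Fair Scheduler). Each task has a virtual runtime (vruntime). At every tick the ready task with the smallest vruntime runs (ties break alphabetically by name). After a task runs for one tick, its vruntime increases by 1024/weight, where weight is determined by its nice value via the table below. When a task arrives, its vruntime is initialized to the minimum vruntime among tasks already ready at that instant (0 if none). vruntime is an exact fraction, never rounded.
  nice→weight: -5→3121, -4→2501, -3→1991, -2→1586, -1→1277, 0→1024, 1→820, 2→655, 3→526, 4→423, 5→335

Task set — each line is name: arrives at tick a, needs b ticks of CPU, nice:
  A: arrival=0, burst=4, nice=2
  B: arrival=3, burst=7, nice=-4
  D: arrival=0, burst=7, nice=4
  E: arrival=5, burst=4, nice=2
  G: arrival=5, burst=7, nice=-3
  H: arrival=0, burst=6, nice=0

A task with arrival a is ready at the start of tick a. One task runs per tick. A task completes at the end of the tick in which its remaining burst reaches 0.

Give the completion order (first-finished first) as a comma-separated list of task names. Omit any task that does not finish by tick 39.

completion order = B, G, A, H, E, D

t=0: vr[A=0 D=0 H=0] → run A
t=1: vr[A=1024/655 D=0 H=0] → run D
t=2: vr[A=1024/655 D=1024/423 H=0] → run H
t=3: vr[A=1024/655 B=1 D=1024/423 H=1] → run B
t=4: vr[A=1024/655 B=3525/2501 D=1024/423 H=1] → run H
t=5: vr[A=1024/655 B=3525/2501 D=1024/423 E=3525/2501 G=3525/2501 H=2] → run B
t=6: vr[A=1024/655 B=4549/2501 D=1024/423 E=3525/2501 G=3525/2501 H=2] → run E
t=7: vr[A=1024/655 B=4549/2501 D=1024/423 E=4869899/1638155 G=3525/2501 H=2] → run G
t=8: vr[A=1024/655 B=4549/2501 D=1024/423 E=4869899/1638155 G=9579299/4979491 H=2] → run A
t=9: vr[A=2048/655 B=4549/2501 D=1024/423 E=4869899/1638155 G=9579299/4979491 H=2] → run B
t=10: vr[A=2048/655 B=5573/2501 D=1024/423 E=4869899/1638155 G=9579299/4979491 H=2] → run G
t=11: vr[A=2048/655 B=5573/2501 D=1024/423 E=4869899/1638155 G=12140323/4979491 H=2] → run H
t=12: vr[A=2048/655 B=5573/2501 D=1024/423 E=4869899/1638155 G=12140323/4979491 H=3] → run B
t=13: vr[A=2048/655 B=6597/2501 D=1024/423 E=4869899/1638155 G=12140323/4979491 H=3] → run D
t=14: vr[A=2048/655 B=6597/2501 D=2048/423 E=4869899/1638155 G=12140323/4979491 H=3] → run G
t=15: vr[A=2048/655 B=6597/2501 D=2048/423 E=4869899/1638155 G=14701347/4979491 H=3] → run B
t=16: vr[A=2048/655 B=7621/2501 D=2048/423 E=4869899/1638155 G=14701347/4979491 H=3] → run G
t=17: vr[A=2048/655 B=7621/2501 D=2048/423 E=4869899/1638155 G=17262371/4979491 H=3] → run E
t=18: vr[A=2048/655 B=7621/2501 D=2048/423 E=7430923/1638155 G=17262371/4979491 H=3] → run H
t=19: vr[A=2048/655 B=7621/2501 D=2048/423 E=7430923/1638155 G=17262371/4979491 H=4] → run B
t=20: vr[A=2048/655 B=8645/2501 D=2048/423 E=7430923/1638155 G=17262371/4979491 H=4] → run A
t=21: vr[A=3072/655 B=8645/2501 D=2048/423 E=7430923/1638155 G=17262371/4979491 H=4] → run B
t=22: vr[A=3072/655 D=2048/423 E=7430923/1638155 G=17262371/4979491 H=4] → run G
t=23: vr[A=3072/655 D=2048/423 E=7430923/1638155 G=19823395/4979491 H=4] → run G
t=24: vr[A=3072/655 D=2048/423 E=7430923/1638155 G=22384419/4979491 H=4] → run H
t=25: vr[A=3072/655 D=2048/423 E=7430923/1638155 G=22384419/4979491 H=5] → run G
t=26: vr[A=3072/655 D=2048/423 E=7430923/1638155 H=5] → run E
t=27: vr[A=3072/655 D=2048/423 E=9991947/1638155 H=5] → run A
t=28: vr[D=2048/423 E=9991947/1638155 H=5] → run D
t=29: vr[D=1024/141 E=9991947/1638155 H=5] → run H
t=30: vr[D=1024/141 E=9991947/1638155] → run E
t=31: vr[D=1024/141] → run D
t=32: vr[D=4096/423] → run D
t=33: vr[D=5120/423] → run D
t=34: vr[D=2048/141] → run D
t=35: (idle)
t=36: (idle)
t=37: (idle)
t=38: (idle)
t=39: (idle)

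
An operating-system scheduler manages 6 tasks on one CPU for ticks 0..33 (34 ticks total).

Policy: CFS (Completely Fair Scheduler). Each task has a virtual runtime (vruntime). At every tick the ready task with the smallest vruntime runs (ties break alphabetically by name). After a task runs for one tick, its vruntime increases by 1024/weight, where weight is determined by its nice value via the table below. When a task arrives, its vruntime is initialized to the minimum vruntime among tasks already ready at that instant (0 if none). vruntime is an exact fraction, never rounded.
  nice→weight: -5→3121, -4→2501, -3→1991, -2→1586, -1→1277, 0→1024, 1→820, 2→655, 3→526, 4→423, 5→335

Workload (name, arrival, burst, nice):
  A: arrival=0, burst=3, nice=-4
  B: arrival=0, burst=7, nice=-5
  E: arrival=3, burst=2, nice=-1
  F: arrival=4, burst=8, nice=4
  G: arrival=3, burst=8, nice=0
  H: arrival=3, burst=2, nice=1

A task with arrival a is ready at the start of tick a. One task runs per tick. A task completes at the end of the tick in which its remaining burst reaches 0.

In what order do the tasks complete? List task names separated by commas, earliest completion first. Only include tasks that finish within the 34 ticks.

t=0: vr[A=0 B=0] → run A
t=1: vr[A=1024/2501 B=0] → run B
t=2: vr[A=1024/2501 B=1024/3121] → run B
t=3: vr[A=1024/2501 B=2048/3121 E=1024/2501 G=1024/2501 H=1024/2501] → run A
t=4: vr[A=2048/2501 B=2048/3121 E=1024/2501 F=1024/2501 G=1024/2501 H=1024/2501] → run E
t=5: vr[A=2048/2501 B=2048/3121 E=3868672/3193777 F=1024/2501 G=1024/2501 H=1024/2501] → run F
t=6: vr[A=2048/2501 B=2048/3121 E=3868672/3193777 F=2994176/1057923 G=1024/2501 H=1024/2501] → run G
t=7: vr[A=2048/2501 B=2048/3121 E=3868672/3193777 F=2994176/1057923 G=3525/2501 H=1024/2501] → run H
t=8: vr[A=2048/2501 B=2048/3121 E=3868672/3193777 F=2994176/1057923 G=3525/2501 H=20736/12505] → run B
t=9: vr[A=2048/2501 B=3072/3121 E=3868672/3193777 F=2994176/1057923 G=3525/2501 H=20736/12505] → run A
t=10: vr[B=3072/3121 E=3868672/3193777 F=2994176/1057923 G=3525/2501 H=20736/12505] → run B
t=11: vr[B=4096/3121 E=3868672/3193777 F=2994176/1057923 G=3525/2501 H=20736/12505] → run E
t=12: vr[B=4096/3121 F=2994176/1057923 G=3525/2501 H=20736/12505] → run B
t=13: vr[B=5120/3121 F=2994176/1057923 G=3525/2501 H=20736/12505] → run G
t=14: vr[B=5120/3121 F=2994176/1057923 G=6026/2501 H=20736/12505] → run B
t=15: vr[B=6144/3121 F=2994176/1057923 G=6026/2501 H=20736/12505] → run H
t=16: vr[B=6144/3121 F=2994176/1057923 G=6026/2501] → run B
t=17: vr[F=2994176/1057923 G=6026/2501] → run G
t=18: vr[F=2994176/1057923 G=8527/2501] → run F
t=19: vr[F=5555200/1057923 G=8527/2501] → run G
t=20: vr[F=5555200/1057923 G=11028/2501] → run G
t=21: vr[F=5555200/1057923 G=13529/2501] → run F
t=22: vr[F=2705408/352641 G=13529/2501] → run G
t=23: vr[F=2705408/352641 G=16030/2501] → run G
t=24: vr[F=2705408/352641 G=18531/2501] → run G
t=25: vr[F=2705408/352641] → run F
t=26: vr[F=10677248/1057923] → run F
t=27: vr[F=13238272/1057923] → run F
t=28: vr[F=5266432/352641] → run F
t=29: vr[F=18360320/1057923] → run F
t=30: (idle)
t=31: (idle)
t=32: (idle)
t=33: (idle)

completion order = A, E, H, B, G, F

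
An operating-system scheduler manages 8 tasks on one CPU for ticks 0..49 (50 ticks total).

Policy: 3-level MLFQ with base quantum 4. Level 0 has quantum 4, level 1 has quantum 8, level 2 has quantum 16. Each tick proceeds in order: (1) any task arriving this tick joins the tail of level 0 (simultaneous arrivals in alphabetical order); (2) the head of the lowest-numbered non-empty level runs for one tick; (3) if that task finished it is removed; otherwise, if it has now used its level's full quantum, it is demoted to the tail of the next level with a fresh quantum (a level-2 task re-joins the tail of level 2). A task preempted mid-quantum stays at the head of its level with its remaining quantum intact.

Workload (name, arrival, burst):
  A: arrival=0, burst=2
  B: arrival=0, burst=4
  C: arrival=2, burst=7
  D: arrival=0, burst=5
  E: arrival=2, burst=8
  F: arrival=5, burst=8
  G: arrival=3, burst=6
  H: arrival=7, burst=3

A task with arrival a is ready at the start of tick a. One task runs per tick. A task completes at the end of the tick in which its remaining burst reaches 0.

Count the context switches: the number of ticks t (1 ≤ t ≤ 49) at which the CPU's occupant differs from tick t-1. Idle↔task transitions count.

t=0: L0/L1/L2 = ABD/-/- → run A
t=1: L0/L1/L2 = ABD/-/- → run A
t=2: L0/L1/L2 = BDCE/-/- → run B
t=3: L0/L1/L2 = BDCEG/-/- → run B
t=4: L0/L1/L2 = BDCEG/-/- → run B
t=5: L0/L1/L2 = BDCEGF/-/- → run B
t=6: L0/L1/L2 = DCEGF/-/- → run D
t=7: L0/L1/L2 = DCEGFH/-/- → run D
t=8: L0/L1/L2 = DCEGFH/-/- → run D
t=9: L0/L1/L2 = DCEGFH/-/- → run D
t=10: L0/L1/L2 = CEGFH/D/- → run C
t=11: L0/L1/L2 = CEGFH/D/- → run C
t=12: L0/L1/L2 = CEGFH/D/- → run C
t=13: L0/L1/L2 = CEGFH/D/- → run C
t=14: L0/L1/L2 = EGFH/DC/- → run E
t=15: L0/L1/L2 = EGFH/DC/- → run E
t=16: L0/L1/L2 = EGFH/DC/- → run E
t=17: L0/L1/L2 = EGFH/DC/- → run E
t=18: L0/L1/L2 = GFH/DCE/- → run G
t=19: L0/L1/L2 = GFH/DCE/- → run G
t=20: L0/L1/L2 = GFH/DCE/- → run G
t=21: L0/L1/L2 = GFH/DCE/- → run G
t=22: L0/L1/L2 = FH/DCEG/- → run F
t=23: L0/L1/L2 = FH/DCEG/- → run F
t=24: L0/L1/L2 = FH/DCEG/- → run F
t=25: L0/L1/L2 = FH/DCEG/- → run F
t=26: L0/L1/L2 = H/DCEGF/- → run H
t=27: L0/L1/L2 = H/DCEGF/- → run H
t=28: L0/L1/L2 = H/DCEGF/- → run H
t=29: L0/L1/L2 = -/DCEGF/- → run D
t=30: L0/L1/L2 = -/CEGF/- → run C
t=31: L0/L1/L2 = -/CEGF/- → run C
t=32: L0/L1/L2 = -/CEGF/- → run C
t=33: L0/L1/L2 = -/EGF/- → run E
t=34: L0/L1/L2 = -/EGF/- → run E
t=35: L0/L1/L2 = -/EGF/- → run E
t=36: L0/L1/L2 = -/EGF/- → run E
t=37: L0/L1/L2 = -/GF/- → run G
t=38: L0/L1/L2 = -/GF/- → run G
t=39: L0/L1/L2 = -/F/- → run F
t=40: L0/L1/L2 = -/F/- → run F
t=41: L0/L1/L2 = -/F/- → run F
t=42: L0/L1/L2 = -/F/- → run F
t=43: (idle)
t=44: (idle)
t=45: (idle)
t=46: (idle)
t=47: (idle)
t=48: (idle)
t=49: (idle)

context switches = 13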